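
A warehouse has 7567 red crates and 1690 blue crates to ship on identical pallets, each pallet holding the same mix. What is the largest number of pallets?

7567 = 7 · 23 · 47
1690 = 2 · 5 · 13²
Common: 1 = 1

1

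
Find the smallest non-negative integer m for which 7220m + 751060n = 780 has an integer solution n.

12067

Reduce mod 751060: 7220m ≡ 780 (mod 751060). With g = gcd(7220, 751060) = 20 dividing 780, divide through: 361m ≡ 39 (mod 37553).
Since gcd(361, 37553) = 1, m ≡ 39·(361)⁻¹ ≡ 12067 (mod 37553). Smallest non-negative: 12067.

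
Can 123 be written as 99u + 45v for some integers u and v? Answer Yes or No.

gcd(99, 45): 99 = 2·45 + 9; 45 = 5·9 + 0 → 9
9 does not divide 123, so a solution does not exist.

No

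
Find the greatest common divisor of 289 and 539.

1

Euclid: 539 = 1·289 + 250; 289 = 1·250 + 39; 250 = 6·39 + 16; 39 = 2·16 + 7; 16 = 2·7 + 2; 7 = 3·2 + 1; 2 = 2·1 + 0. Last nonzero remainder: 1.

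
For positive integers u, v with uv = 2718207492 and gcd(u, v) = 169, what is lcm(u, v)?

Since gcd(u,v)·lcm(u,v) = uv, lcm = 2718207492/169 = 16084068.

16084068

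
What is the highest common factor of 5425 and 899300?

Euclid: 899300 = 165·5425 + 4175; 5425 = 1·4175 + 1250; 4175 = 3·1250 + 425; 1250 = 2·425 + 400; 425 = 1·400 + 25; 400 = 16·25 + 0. Last nonzero remainder: 25.

25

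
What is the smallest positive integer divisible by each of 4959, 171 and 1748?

456228

lcm(4959, 171) = 4959·171/gcd = 847989/171 = 4959
lcm(4959, 1748) = 4959·1748/gcd = 8668332/19 = 456228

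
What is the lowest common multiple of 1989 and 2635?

308295

gcd first: 2635 = 1·1989 + 646; 1989 = 3·646 + 51; 646 = 12·51 + 34; 51 = 1·34 + 17; 34 = 2·17 + 0 → gcd = 17
lcm = 1989·2635/gcd = 5241015/17 = 308295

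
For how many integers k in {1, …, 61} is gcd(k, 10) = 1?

10 = 2·5. Inclusion–exclusion on these primes:
61 − ⌊61/2⌋ − ⌊61/5⌋ + ⌊61/10⌋ = 25

25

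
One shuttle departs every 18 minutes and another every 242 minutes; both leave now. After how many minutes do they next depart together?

18 = 2 · 3²; 242 = 2 · 11²
max exponents: 2 · 3² · 11² = 2178

2178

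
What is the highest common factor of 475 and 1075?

25

475 = 5² · 19
1075 = 5² · 43
Common: 5² = 25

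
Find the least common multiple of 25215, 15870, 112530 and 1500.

5003359498500

25215 = 3 · 5 · 41²; 15870 = 2 · 3 · 5 · 23²; 112530 = 2 · 3 · 5 · 11² · 31; 1500 = 2² · 3 · 5³
lcm takes max exponent of each prime: 2² · 3 · 5³ · 11² · 23² · 31 · 41² = 5003359498500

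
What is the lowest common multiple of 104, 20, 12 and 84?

10920

104 = 2³ · 13; 20 = 2² · 5; 12 = 2² · 3; 84 = 2² · 3 · 7
lcm takes max exponent of each prime: 2³ · 3 · 5 · 7 · 13 = 10920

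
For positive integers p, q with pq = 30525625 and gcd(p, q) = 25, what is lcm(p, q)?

1221025

For any two positive integers, gcd × lcm equals their product. Hence lcm = 30525625 / 25 = 1221025.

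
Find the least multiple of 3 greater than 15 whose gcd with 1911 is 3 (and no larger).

1911 = 3·637. Any x with gcd(x, 1911) = 3 is a multiple of 3, say 3s, with s coprime to 637.
Need s > 15/3, so s ≥ 6. First s ≥ 6 with gcd(s, 637) = 1 is s = 6. Thus x = 3·6 = 18.

18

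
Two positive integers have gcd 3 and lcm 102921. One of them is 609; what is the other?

507

Using ab = gcd(a,b)·lcm(a,b) = 3·102921 = 308763, we get b = 308763/609 = 507.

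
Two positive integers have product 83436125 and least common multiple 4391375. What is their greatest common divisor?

19

gcd·lcm = product, so gcd = 83436125/4391375 = 19.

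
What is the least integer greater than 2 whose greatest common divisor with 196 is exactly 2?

6

Multiples of 2 above 2: 2·2, 2·3, … . Need the cofactor coprime to 196/2 = 98.
Checking s = 2, 3, … the first with gcd(s, 98) = 1 is s = 3, giving 6.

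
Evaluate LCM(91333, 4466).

37081198

gcd first: 91333 = 20·4466 + 2013; 4466 = 2·2013 + 440; 2013 = 4·440 + 253; 440 = 1·253 + 187; 253 = 1·187 + 66; 187 = 2·66 + 55; 66 = 1·55 + 11; 55 = 5·11 + 0 → gcd = 11
lcm = 91333·4466/gcd = 407893178/11 = 37081198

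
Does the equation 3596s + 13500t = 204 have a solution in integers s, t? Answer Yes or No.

By Bézout, 3596s + 13500t = 204 has integer solutions iff gcd(3596, 13500) | 204.
Euclid: 13500 = 3·3596 + 2712; 3596 = 1·2712 + 884; 2712 = 3·884 + 60; 884 = 14·60 + 44; 60 = 1·44 + 16; 44 = 2·16 + 12; 16 = 1·12 + 4; 12 = 3·4 + 0. gcd = 4; 204 mod 4 = 0. Yes.

Yes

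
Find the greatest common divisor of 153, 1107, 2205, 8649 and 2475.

9

153 = 3² · 17; 1107 = 3³ · 41; 2205 = 3² · 5 · 7²; 8649 = 3² · 31²; 2475 = 3² · 5² · 11
gcd takes min exponent of each prime: 3² = 9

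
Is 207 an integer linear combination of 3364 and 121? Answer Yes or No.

Yes

gcd(3364, 121): 3364 = 27·121 + 97; 121 = 1·97 + 24; 97 = 4·24 + 1; 24 = 24·1 + 0 → 1
1 divides 207, so a solution exists.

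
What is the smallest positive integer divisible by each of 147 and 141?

6909

gcd first: 147 = 1·141 + 6; 141 = 23·6 + 3; 6 = 2·3 + 0 → gcd = 3
lcm = 147·141/gcd = 20727/3 = 6909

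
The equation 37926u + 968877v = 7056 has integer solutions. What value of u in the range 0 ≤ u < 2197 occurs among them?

2095

gcd(37926, 968877) = 441 (Euclid: 968877 = 25·37926 + 20727; 37926 = 1·20727 + 17199; 20727 = 1·17199 + 3528; 17199 = 4·3528 + 3087; 3528 = 1·3087 + 441; 3087 = 7·441 + 0), and 441 | 7056.
Extended Euclid: 37926·(-281) + 968877·(11) = 441. Scale by 16: u₀ = -4496.
General solution u = u₀ + 2197t; reducing mod 2197 gives u = 2095 (and v = -82).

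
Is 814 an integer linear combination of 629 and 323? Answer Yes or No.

By Bézout, 629p − 323q = 814 has integer solutions iff gcd(629, 323) | 814.
Euclid: 629 = 1·323 + 306; 323 = 1·306 + 17; 306 = 18·17 + 0. gcd = 17; 814 mod 17 = 15. No.

No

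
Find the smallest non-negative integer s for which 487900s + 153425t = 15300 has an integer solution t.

gcd(487900, 153425) = 425 (Euclid: 487900 = 3·153425 + 27625; 153425 = 5·27625 + 15300; 27625 = 1·15300 + 12325; 15300 = 1·12325 + 2975; 12325 = 4·2975 + 425; 2975 = 7·425 + 0), and 425 | 15300.
Extended Euclid: 487900·(50) + 153425·(-159) = 425. Scale by 36: s₀ = 1800.
General solution s = s₀ + 361k; reducing mod 361 gives s = 356 (and t = -1132).

356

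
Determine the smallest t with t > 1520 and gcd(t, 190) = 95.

gcd(t, 190) = 95 forces 95 | t; write t = 95s. Then gcd(95s, 95·2) = 95·gcd(s, 2), so need gcd(s, 2) = 1.
95s > 1520 gives s ≥ 17. The least s ≥ 17 coprime to 2 is 17, so t = 95·17 = 1615.

1615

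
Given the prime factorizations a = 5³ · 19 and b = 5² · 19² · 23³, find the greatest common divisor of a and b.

min exponent per shared prime: 5² · 19 = 475

475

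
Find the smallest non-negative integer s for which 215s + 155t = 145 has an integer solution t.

Euclid: 215 = 1·155 + 60; 155 = 2·60 + 35; 60 = 1·35 + 25; 35 = 1·25 + 10; 25 = 2·10 + 5; 10 = 2·5 + 0 → gcd = 5; 145 = 5·29.
Back-substitution yields 215·(13) + 155·(-18) = 5, so one solution is s = 13·29 = 377, t = -18·29 = -522.
Solutions in s differ by 155/5 = 31; the one in [0, 31) is 377 mod 31 = 5.

5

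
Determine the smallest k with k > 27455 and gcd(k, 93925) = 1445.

93925 = 1445·65. Any k with gcd(k, 93925) = 1445 is a multiple of 1445, say 1445s, with s coprime to 65.
Need s > 27455/1445, so s ≥ 20. First s ≥ 20 with gcd(s, 65) = 1 is s = 21. Thus k = 1445·21 = 30345.

30345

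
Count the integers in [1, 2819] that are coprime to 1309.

2068

1309 = 7·11·17. Inclusion–exclusion on these primes:
2819 − ⌊2819/7⌋ − ⌊2819/11⌋ − ⌊2819/17⌋ + ⌊2819/77⌋ + ⌊2819/119⌋ + ⌊2819/187⌋ − ⌊2819/1309⌋ = 2068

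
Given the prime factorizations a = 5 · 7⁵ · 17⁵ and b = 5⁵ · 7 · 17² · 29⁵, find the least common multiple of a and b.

1529589233903257034375

max exponent per prime: 5⁵ · 7⁵ · 17⁵ · 29⁵ = 1529589233903257034375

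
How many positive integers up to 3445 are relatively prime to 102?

Prime factors of 102: 2, 3, 17. Count integers ≤ 3445 divisible by none of them.
By inclusion–exclusion: 3445 − ⌊3445/2⌋ − ⌊3445/3⌋ − ⌊3445/17⌋ + ⌊3445/6⌋ + ⌊3445/34⌋ + ⌊3445/51⌋ − ⌊3445/102⌋ = 1082.

1082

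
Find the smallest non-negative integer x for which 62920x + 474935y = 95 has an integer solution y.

Euclid: 474935 = 7·62920 + 34495; 62920 = 1·34495 + 28425; 34495 = 1·28425 + 6070; 28425 = 4·6070 + 4145; 6070 = 1·4145 + 1925; 4145 = 2·1925 + 295; 1925 = 6·295 + 155; 295 = 1·155 + 140; 155 = 1·140 + 15; 140 = 9·15 + 5; 15 = 3·5 + 0 → gcd = 5; 95 = 5·19.
Back-substitution yields 62920·(30593) + 474935·(-4053) = 5, so one solution is x = 30593·19 = 581267, y = -4053·19 = -77007.
Solutions in x differ by 474935/5 = 94987; the one in [0, 94987) is 581267 mod 94987 = 11345.

11345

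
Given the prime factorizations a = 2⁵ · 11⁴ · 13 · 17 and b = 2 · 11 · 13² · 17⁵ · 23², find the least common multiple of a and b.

max exponent per prime: 2⁵ · 11⁴ · 13² · 17⁵ · 23² = 59471337044932384

59471337044932384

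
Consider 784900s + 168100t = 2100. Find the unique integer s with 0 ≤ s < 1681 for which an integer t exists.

Euclid: 784900 = 4·168100 + 112500; 168100 = 1·112500 + 55600; 112500 = 2·55600 + 1300; 55600 = 42·1300 + 1000; 1300 = 1·1000 + 300; 1000 = 3·300 + 100; 300 = 3·100 + 0 → gcd = 100; 2100 = 100·21.
Back-substitution yields 784900·(-517) + 168100·(2414) = 100, so one solution is s = -517·21 = -10857, t = 2414·21 = 50694.
Solutions in s differ by 168100/100 = 1681; the one in [0, 1681) is -10857 mod 1681 = 910.

910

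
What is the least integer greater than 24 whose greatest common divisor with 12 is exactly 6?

30

gcd(t, 12) = 6 forces 6 | t; write t = 6s. Then gcd(6s, 6·2) = 6·gcd(s, 2), so need gcd(s, 2) = 1.
6s > 24 gives s ≥ 5. The least s ≥ 5 coprime to 2 is 5, so t = 6·5 = 30.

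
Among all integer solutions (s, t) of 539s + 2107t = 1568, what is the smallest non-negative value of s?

42

Euclid: 2107 = 3·539 + 490; 539 = 1·490 + 49; 490 = 10·49 + 0 → gcd = 49; 1568 = 49·32.
Back-substitution yields 539·(4) + 2107·(-1) = 49, so one solution is s = 4·32 = 128, t = -1·32 = -32.
Solutions in s differ by 2107/49 = 43; the one in [0, 43) is 128 mod 43 = 42.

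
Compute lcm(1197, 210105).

1197 = 3² · 7 · 19; 210105 = 3² · 5 · 7 · 23 · 29
max exponents: 3² · 5 · 7 · 19 · 23 · 29 = 3991995

3991995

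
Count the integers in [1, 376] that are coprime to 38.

Prime factors of 38: 2, 19. Count integers ≤ 376 divisible by none of them.
By inclusion–exclusion: 376 − ⌊376/2⌋ − ⌊376/19⌋ + ⌊376/38⌋ = 178.

178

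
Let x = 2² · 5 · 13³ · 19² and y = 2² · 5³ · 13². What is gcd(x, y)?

3380

min exponent per shared prime: 2² · 5 · 13² = 3380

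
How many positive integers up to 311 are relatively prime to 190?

119

Prime factors of 190: 2, 5, 19. Count integers ≤ 311 divisible by none of them.
By inclusion–exclusion: 311 − ⌊311/2⌋ − ⌊311/5⌋ − ⌊311/19⌋ + ⌊311/10⌋ + ⌊311/38⌋ + ⌊311/95⌋ − ⌊311/190⌋ = 119.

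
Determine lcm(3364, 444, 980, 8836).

lcm(3364, 444) = 3364·444/gcd = 1493616/4 = 373404
lcm(373404, 980) = 373404·980/gcd = 365935920/4 = 91483980
lcm(91483980, 8836) = 91483980·8836/gcd = 808352447280/4 = 202088111820

202088111820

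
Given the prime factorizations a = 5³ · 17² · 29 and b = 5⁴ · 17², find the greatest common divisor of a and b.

36125

min exponent per shared prime: 5³ · 17² = 36125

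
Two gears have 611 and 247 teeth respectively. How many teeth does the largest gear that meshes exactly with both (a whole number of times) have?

Euclid: 611 = 2·247 + 117; 247 = 2·117 + 13; 117 = 9·13 + 0. Last nonzero remainder: 13.

13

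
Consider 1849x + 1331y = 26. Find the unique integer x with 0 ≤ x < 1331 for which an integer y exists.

257

Euclid: 1849 = 1·1331 + 518; 1331 = 2·518 + 295; 518 = 1·295 + 223; 295 = 1·223 + 72; 223 = 3·72 + 7; 72 = 10·7 + 2; 7 = 3·2 + 1; 2 = 2·1 + 0 → gcd = 1; 26 = 1·26.
Back-substitution yields 1849·(573) + 1331·(-796) = 1, so one solution is x = 573·26 = 14898, y = -796·26 = -20696.
Solutions in x differ by 1331/1 = 1331; the one in [0, 1331) is 14898 mod 1331 = 257.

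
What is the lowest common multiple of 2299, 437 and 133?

370139

lcm(2299, 437) = 2299·437/gcd = 1004663/19 = 52877
lcm(52877, 133) = 52877·133/gcd = 7032641/19 = 370139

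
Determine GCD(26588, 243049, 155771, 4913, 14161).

289

26588 = 2² · 17² · 23; 243049 = 17² · 29²; 155771 = 7² · 11 · 17²; 4913 = 17³; 14161 = 7² · 17²
gcd takes min exponent of each prime: 17² = 289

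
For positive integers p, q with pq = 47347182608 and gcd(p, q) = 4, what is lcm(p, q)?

11836795652

Since gcd(p,q)·lcm(p,q) = pq, lcm = 47347182608/4 = 11836795652.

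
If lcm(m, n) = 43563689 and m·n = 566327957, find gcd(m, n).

13

gcd·lcm = product, so gcd = 566327957/43563689 = 13.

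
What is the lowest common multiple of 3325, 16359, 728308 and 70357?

1184720415900

lcm(3325, 16359) = 3325·16359/gcd = 54393675/133 = 408975
lcm(408975, 728308) = 408975·728308/gcd = 297859764300/133 = 2239547100
lcm(2239547100, 70357) = 2239547100·70357/gcd = 157567815314700/133 = 1184720415900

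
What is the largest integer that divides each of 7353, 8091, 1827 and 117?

9

7353 = 3² · 19 · 43; 8091 = 3² · 29 · 31; 1827 = 3² · 7 · 29; 117 = 3² · 13
gcd takes min exponent of each prime: 3² = 9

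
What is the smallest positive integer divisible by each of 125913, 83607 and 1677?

lcm(125913, 83607) = 125913·83607/gcd = 10527208191/3 = 3509069397
lcm(3509069397, 1677) = 3509069397·1677/gcd = 5884709378769/3 = 1961569792923

1961569792923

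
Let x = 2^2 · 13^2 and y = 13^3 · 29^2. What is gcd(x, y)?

169

min exponent per shared prime: 13^2 = 169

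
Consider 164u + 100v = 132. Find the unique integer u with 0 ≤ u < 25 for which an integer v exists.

gcd(164, 100) = 4 (Euclid: 164 = 1·100 + 64; 100 = 1·64 + 36; 64 = 1·36 + 28; 36 = 1·28 + 8; 28 = 3·8 + 4; 8 = 2·4 + 0), and 4 | 132.
Extended Euclid: 164·(11) + 100·(-18) = 4. Scale by 33: u₀ = 363.
General solution u = u₀ + 25t; reducing mod 25 gives u = 13 (and v = -20).

13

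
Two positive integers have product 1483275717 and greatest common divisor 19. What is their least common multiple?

gcd·lcm = product, so lcm = 1483275717/19 = 78067143.

78067143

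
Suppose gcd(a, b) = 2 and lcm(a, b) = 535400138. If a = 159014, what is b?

Using ab = gcd(a,b)·lcm(a,b) = 2·535400138 = 1070800276, we get b = 1070800276/159014 = 6734.

6734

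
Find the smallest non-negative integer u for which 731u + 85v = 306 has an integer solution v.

1

gcd(731, 85) = 17 (Euclid: 731 = 8·85 + 51; 85 = 1·51 + 34; 51 = 1·34 + 17; 34 = 2·17 + 0), and 17 | 306.
Extended Euclid: 731·(2) + 85·(-17) = 17. Scale by 18: u₀ = 36.
General solution u = u₀ + 5t; reducing mod 5 gives u = 1 (and v = -5).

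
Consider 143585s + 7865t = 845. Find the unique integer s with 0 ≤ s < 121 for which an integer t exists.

Euclid: 143585 = 18·7865 + 2015; 7865 = 3·2015 + 1820; 2015 = 1·1820 + 195; 1820 = 9·195 + 65; 195 = 3·65 + 0 → gcd = 65; 845 = 65·13.
Back-substitution yields 143585·(-39) + 7865·(712) = 65, so one solution is s = -39·13 = -507, t = 712·13 = 9256.
Solutions in s differ by 7865/65 = 121; the one in [0, 121) is -507 mod 121 = 98.

98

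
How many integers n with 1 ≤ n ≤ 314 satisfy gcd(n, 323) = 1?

323 = 17·19. Inclusion–exclusion on these primes:
314 − ⌊314/17⌋ − ⌊314/19⌋ + ⌊314/323⌋ = 280

280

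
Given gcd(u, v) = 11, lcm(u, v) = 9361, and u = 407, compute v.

253

u·v = gcd·lcm = 11·9361 = 102971, so v = 102971/407 = 253.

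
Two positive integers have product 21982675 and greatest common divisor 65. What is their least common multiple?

338195

For any two positive integers, gcd × lcm equals their product. Hence lcm = 21982675 / 65 = 338195.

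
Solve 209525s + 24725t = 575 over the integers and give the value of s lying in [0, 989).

736

gcd(209525, 24725) = 25 (Euclid: 209525 = 8·24725 + 11725; 24725 = 2·11725 + 1275; 11725 = 9·1275 + 250; 1275 = 5·250 + 25; 250 = 10·25 + 0), and 25 | 575.
Extended Euclid: 209525·(-97) + 24725·(822) = 25. Scale by 23: s₀ = -2231.
General solution s = s₀ + 989k; reducing mod 989 gives s = 736 (and t = -6237).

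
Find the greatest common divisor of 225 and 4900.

225 = 3² · 5²
4900 = 2² · 5² · 7²
Common: 5² = 25

25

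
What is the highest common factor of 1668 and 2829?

3

Euclid: 2829 = 1·1668 + 1161; 1668 = 1·1161 + 507; 1161 = 2·507 + 147; 507 = 3·147 + 66; 147 = 2·66 + 15; 66 = 4·15 + 6; 15 = 2·6 + 3; 6 = 2·3 + 0. Last nonzero remainder: 3.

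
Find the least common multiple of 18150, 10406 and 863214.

18150 = 2 · 3 · 5² · 11²; 10406 = 2 · 11² · 43; 863214 = 2 · 3 · 11² · 29 · 41
lcm takes max exponent of each prime: 2 · 3 · 5² · 11² · 29 · 41 · 43 = 927955050

927955050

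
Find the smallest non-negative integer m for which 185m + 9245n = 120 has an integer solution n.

Reduce mod 9245: 185m ≡ 120 (mod 9245). With g = gcd(185, 9245) = 5 dividing 120, divide through: 37m ≡ 24 (mod 1849).
Since gcd(37, 1849) = 1, m ≡ 24·(37)⁻¹ ≡ 1200 (mod 1849). Smallest non-negative: 1200.

1200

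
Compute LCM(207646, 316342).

32843575466

gcd first: 316342 = 1·207646 + 108696; 207646 = 1·108696 + 98950; 108696 = 1·98950 + 9746; 98950 = 10·9746 + 1490; 9746 = 6·1490 + 806; 1490 = 1·806 + 684; 806 = 1·684 + 122; 684 = 5·122 + 74; 122 = 1·74 + 48; 74 = 1·48 + 26; 48 = 1·26 + 22; 26 = 1·22 + 4; 22 = 5·4 + 2; 4 = 2·2 + 0 → gcd = 2
lcm = 207646·316342/gcd = 65687150932/2 = 32843575466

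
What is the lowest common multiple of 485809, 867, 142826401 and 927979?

485809 = 17² · 41²; 867 = 3 · 17²; 142826401 = 17² · 19² · 37²; 927979 = 13² · 17² · 19
lcm takes max exponent of each prime: 3 · 13² · 17² · 19² · 37² · 41² = 121726228301067

121726228301067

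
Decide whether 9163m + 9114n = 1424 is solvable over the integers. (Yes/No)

No

By Bézout, 9163m + 9114n = 1424 has integer solutions iff gcd(9163, 9114) | 1424.
Euclid: 9163 = 1·9114 + 49; 9114 = 186·49 + 0. gcd = 49; 1424 mod 49 = 3. No.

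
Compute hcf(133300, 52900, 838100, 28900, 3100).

100

gcd(133300, 52900): 133300 = 2·52900 + 27500; 52900 = 1·27500 + 25400; 27500 = 1·25400 + 2100; 25400 = 12·2100 + 200; 2100 = 10·200 + 100; 200 = 2·100 + 0 → 100
gcd(100, 838100): 838100 = 8381·100 + 0 → 100
gcd(100, 28900): 28900 = 289·100 + 0 → 100
gcd(100, 3100): 3100 = 31·100 + 0 → 100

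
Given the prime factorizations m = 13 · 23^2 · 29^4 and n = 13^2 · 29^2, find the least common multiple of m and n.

max exponent per prime: 13^2 · 23^2 · 29^4 = 63231628681

63231628681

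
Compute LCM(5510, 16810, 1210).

5510 = 2 · 5 · 19 · 29; 16810 = 2 · 5 · 41²; 1210 = 2 · 5 · 11²
lcm takes max exponent of each prime: 2 · 5 · 11² · 19 · 29 · 41² = 1120739510

1120739510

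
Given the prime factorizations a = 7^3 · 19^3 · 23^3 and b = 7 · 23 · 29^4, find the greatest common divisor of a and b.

161

min exponent per shared prime: 7 · 23 = 161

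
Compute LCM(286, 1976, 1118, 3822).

137393256

286 = 2 · 11 · 13; 1976 = 2³ · 13 · 19; 1118 = 2 · 13 · 43; 3822 = 2 · 3 · 7² · 13
lcm takes max exponent of each prime: 2³ · 3 · 7² · 11 · 13 · 19 · 43 = 137393256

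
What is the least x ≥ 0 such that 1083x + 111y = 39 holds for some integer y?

15

Euclid: 1083 = 9·111 + 84; 111 = 1·84 + 27; 84 = 3·27 + 3; 27 = 9·3 + 0 → gcd = 3; 39 = 3·13.
Back-substitution yields 1083·(4) + 111·(-39) = 3, so one solution is x = 4·13 = 52, y = -39·13 = -507.
Solutions in x differ by 111/3 = 37; the one in [0, 37) is 52 mod 37 = 15.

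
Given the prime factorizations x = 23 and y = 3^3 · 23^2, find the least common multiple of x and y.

max exponent per prime: 3^3 · 23^2 = 14283

14283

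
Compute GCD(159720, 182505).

Euclid: 182505 = 1·159720 + 22785; 159720 = 7·22785 + 225; 22785 = 101·225 + 60; 225 = 3·60 + 45; 60 = 1·45 + 15; 45 = 3·15 + 0. Last nonzero remainder: 15.

15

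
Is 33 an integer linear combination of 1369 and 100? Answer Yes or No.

Yes

By Bézout, 1369p + 100q = 33 has integer solutions iff gcd(1369, 100) | 33.
Euclid: 1369 = 13·100 + 69; 100 = 1·69 + 31; 69 = 2·31 + 7; 31 = 4·7 + 3; 7 = 2·3 + 1; 3 = 3·1 + 0. gcd = 1; 33 mod 1 = 0. Yes.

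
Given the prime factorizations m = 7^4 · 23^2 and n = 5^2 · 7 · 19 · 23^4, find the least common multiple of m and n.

319151664475

max exponent per prime: 5^2 · 7^4 · 19 · 23^4 = 319151664475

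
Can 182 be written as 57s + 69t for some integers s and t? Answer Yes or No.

gcd(57, 69): 69 = 1·57 + 12; 57 = 4·12 + 9; 12 = 1·9 + 3; 9 = 3·3 + 0 → 3
3 does not divide 182, so a solution does not exist.

No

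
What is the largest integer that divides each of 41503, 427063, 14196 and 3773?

7

gcd(41503, 427063): 427063 = 10·41503 + 12033; 41503 = 3·12033 + 5404; 12033 = 2·5404 + 1225; 5404 = 4·1225 + 504; 1225 = 2·504 + 217; 504 = 2·217 + 70; 217 = 3·70 + 7; 70 = 10·7 + 0 → 7
gcd(7, 14196): 14196 = 2028·7 + 0 → 7
gcd(7, 3773): 3773 = 539·7 + 0 → 7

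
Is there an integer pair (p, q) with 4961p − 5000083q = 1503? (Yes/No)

gcd(4961, 5000083): 5000083 = 1007·4961 + 4356; 4961 = 1·4356 + 605; 4356 = 7·605 + 121; 605 = 5·121 + 0 → 121
121 does not divide 1503, so a solution does not exist.

No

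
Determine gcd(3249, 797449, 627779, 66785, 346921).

361

gcd(3249, 797449): 797449 = 245·3249 + 1444; 3249 = 2·1444 + 361; 1444 = 4·361 + 0 → 361
gcd(361, 627779): 627779 = 1739·361 + 0 → 361
gcd(361, 66785): 66785 = 185·361 + 0 → 361
gcd(361, 346921): 346921 = 961·361 + 0 → 361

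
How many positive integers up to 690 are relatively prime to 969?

411

969 = 3·17·19. Inclusion–exclusion on these primes:
690 − ⌊690/3⌋ − ⌊690/17⌋ − ⌊690/19⌋ + ⌊690/51⌋ + ⌊690/57⌋ + ⌊690/323⌋ − ⌊690/969⌋ = 411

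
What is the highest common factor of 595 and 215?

5

Euclid: 595 = 2·215 + 165; 215 = 1·165 + 50; 165 = 3·50 + 15; 50 = 3·15 + 5; 15 = 3·5 + 0. Last nonzero remainder: 5.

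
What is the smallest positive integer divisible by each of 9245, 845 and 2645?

826512245

lcm(9245, 845) = 9245·845/gcd = 7812025/5 = 1562405
lcm(1562405, 2645) = 1562405·2645/gcd = 4132561225/5 = 826512245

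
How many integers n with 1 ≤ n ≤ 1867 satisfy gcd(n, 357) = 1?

357 = 3·7·17. Inclusion–exclusion on these primes:
1867 − ⌊1867/3⌋ − ⌊1867/7⌋ − ⌊1867/17⌋ + ⌊1867/21⌋ + ⌊1867/51⌋ + ⌊1867/119⌋ − ⌊1867/357⌋ = 1004

1004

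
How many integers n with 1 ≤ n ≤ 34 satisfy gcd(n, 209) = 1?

30

209 = 11·19. Inclusion–exclusion on these primes:
34 − ⌊34/11⌋ − ⌊34/19⌋ + ⌊34/209⌋ = 30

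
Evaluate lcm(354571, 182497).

9244020541

gcd first: 354571 = 1·182497 + 172074; 182497 = 1·172074 + 10423; 172074 = 16·10423 + 5306; 10423 = 1·5306 + 5117; 5306 = 1·5117 + 189; 5117 = 27·189 + 14; 189 = 13·14 + 7; 14 = 2·7 + 0 → gcd = 7
lcm = 354571·182497/gcd = 64708143787/7 = 9244020541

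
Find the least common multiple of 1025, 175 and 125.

lcm(1025, 175) = 1025·175/gcd = 179375/25 = 7175
lcm(7175, 125) = 7175·125/gcd = 896875/25 = 35875

35875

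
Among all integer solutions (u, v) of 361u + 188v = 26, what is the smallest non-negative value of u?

Euclid: 361 = 1·188 + 173; 188 = 1·173 + 15; 173 = 11·15 + 8; 15 = 1·8 + 7; 8 = 1·7 + 1; 7 = 7·1 + 0 → gcd = 1; 26 = 1·26.
Back-substitution yields 361·(25) + 188·(-48) = 1, so one solution is u = 25·26 = 650, v = -48·26 = -1248.
Solutions in u differ by 188/1 = 188; the one in [0, 188) is 650 mod 188 = 86.

86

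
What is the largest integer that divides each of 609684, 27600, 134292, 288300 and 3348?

gcd(609684, 27600): 609684 = 22·27600 + 2484; 27600 = 11·2484 + 276; 2484 = 9·276 + 0 → 276
gcd(276, 134292): 134292 = 486·276 + 156; 276 = 1·156 + 120; 156 = 1·120 + 36; 120 = 3·36 + 12; 36 = 3·12 + 0 → 12
gcd(12, 288300): 288300 = 24025·12 + 0 → 12
gcd(12, 3348): 3348 = 279·12 + 0 → 12

12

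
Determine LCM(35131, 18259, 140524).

35131 = 19 · 43²; 18259 = 19 · 31²; 140524 = 2² · 19 · 43²
lcm takes max exponent of each prime: 2² · 19 · 31² · 43² = 135043564

135043564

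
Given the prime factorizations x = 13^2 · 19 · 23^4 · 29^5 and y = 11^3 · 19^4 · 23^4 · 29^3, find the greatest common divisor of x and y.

min exponent per shared prime: 19 · 23^4 · 29^3 = 129675800831

129675800831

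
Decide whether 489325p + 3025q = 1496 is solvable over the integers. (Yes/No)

By Bézout, 489325p + 3025q = 1496 has integer solutions iff gcd(489325, 3025) | 1496.
Euclid: 489325 = 161·3025 + 2300; 3025 = 1·2300 + 725; 2300 = 3·725 + 125; 725 = 5·125 + 100; 125 = 1·100 + 25; 100 = 4·25 + 0. gcd = 25; 1496 mod 25 = 21. No.

No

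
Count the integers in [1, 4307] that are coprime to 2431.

3403

Prime factors of 2431: 11, 13, 17. Count integers ≤ 4307 divisible by none of them.
By inclusion–exclusion: 4307 − ⌊4307/11⌋ − ⌊4307/13⌋ − ⌊4307/17⌋ + ⌊4307/143⌋ + ⌊4307/187⌋ + ⌊4307/221⌋ − ⌊4307/2431⌋ = 3403.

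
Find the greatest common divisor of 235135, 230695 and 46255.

5

gcd(235135, 230695): 235135 = 1·230695 + 4440; 230695 = 51·4440 + 4255; 4440 = 1·4255 + 185; 4255 = 23·185 + 0 → 185
gcd(185, 46255): 46255 = 250·185 + 5; 185 = 37·5 + 0 → 5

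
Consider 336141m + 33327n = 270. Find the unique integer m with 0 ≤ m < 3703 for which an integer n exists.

151

gcd(336141, 33327) = 9 (Euclid: 336141 = 10·33327 + 2871; 33327 = 11·2871 + 1746; 2871 = 1·1746 + 1125; 1746 = 1·1125 + 621; 1125 = 1·621 + 504; 621 = 1·504 + 117; 504 = 4·117 + 36; 117 = 3·36 + 9; 36 = 4·9 + 0), and 9 | 270.
Extended Euclid: 336141·(-859) + 33327·(8664) = 9. Scale by 30: m₀ = -25770.
General solution m = m₀ + 3703t; reducing mod 3703 gives m = 151 (and n = -1523).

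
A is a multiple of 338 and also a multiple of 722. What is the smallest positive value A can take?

122018

gcd first: 722 = 2·338 + 46; 338 = 7·46 + 16; 46 = 2·16 + 14; 16 = 1·14 + 2; 14 = 7·2 + 0 → gcd = 2
lcm = 338·722/gcd = 244036/2 = 122018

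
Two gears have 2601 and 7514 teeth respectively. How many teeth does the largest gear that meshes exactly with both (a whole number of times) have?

Euclid: 7514 = 2·2601 + 2312; 2601 = 1·2312 + 289; 2312 = 8·289 + 0. Last nonzero remainder: 289.

289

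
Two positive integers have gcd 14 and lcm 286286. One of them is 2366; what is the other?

m·n = gcd·lcm = 14·286286 = 4008004, so n = 4008004/2366 = 1694.

1694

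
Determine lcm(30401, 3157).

13710851

30401 = 7 · 43 · 101; 3157 = 7 · 11 · 41
max exponents: 7 · 11 · 41 · 43 · 101 = 13710851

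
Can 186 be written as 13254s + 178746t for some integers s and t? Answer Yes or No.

By Bézout, 13254s + 178746t = 186 has integer solutions iff gcd(13254, 178746) | 186.
Euclid: 178746 = 13·13254 + 6444; 13254 = 2·6444 + 366; 6444 = 17·366 + 222; 366 = 1·222 + 144; 222 = 1·144 + 78; 144 = 1·78 + 66; 78 = 1·66 + 12; 66 = 5·12 + 6; 12 = 2·6 + 0. gcd = 6; 186 mod 6 = 0. Yes.

Yes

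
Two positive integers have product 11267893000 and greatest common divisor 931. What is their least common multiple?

12103000

Since gcd(u,v)·lcm(u,v) = uv, lcm = 11267893000/931 = 12103000.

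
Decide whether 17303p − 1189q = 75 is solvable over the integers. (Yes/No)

gcd(17303, 1189): 17303 = 14·1189 + 657; 1189 = 1·657 + 532; 657 = 1·532 + 125; 532 = 4·125 + 32; 125 = 3·32 + 29; 32 = 1·29 + 3; 29 = 9·3 + 2; 3 = 1·2 + 1; 2 = 2·1 + 0 → 1
1 divides 75, so a solution exists.

Yes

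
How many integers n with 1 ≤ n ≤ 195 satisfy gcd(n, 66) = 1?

59

66 = 2·3·11. Inclusion–exclusion on these primes:
195 − ⌊195/2⌋ − ⌊195/3⌋ − ⌊195/11⌋ + ⌊195/6⌋ + ⌊195/22⌋ + ⌊195/33⌋ − ⌊195/66⌋ = 59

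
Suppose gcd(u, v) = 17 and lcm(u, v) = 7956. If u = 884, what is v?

153

Using uv = gcd(u,v)·lcm(u,v) = 17·7956 = 135252, we get v = 135252/884 = 153.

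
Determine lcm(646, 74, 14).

lcm(646, 74) = 646·74/gcd = 47804/2 = 23902
lcm(23902, 14) = 23902·14/gcd = 334628/2 = 167314

167314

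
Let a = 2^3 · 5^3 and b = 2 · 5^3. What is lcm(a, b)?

max exponent per prime: 2^3 · 5^3 = 1000

1000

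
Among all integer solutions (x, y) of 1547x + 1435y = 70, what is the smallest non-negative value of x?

180

gcd(1547, 1435) = 7 (Euclid: 1547 = 1·1435 + 112; 1435 = 12·112 + 91; 112 = 1·91 + 21; 91 = 4·21 + 7; 21 = 3·7 + 0), and 7 | 70.
Extended Euclid: 1547·(-64) + 1435·(69) = 7. Scale by 10: x₀ = -640.
General solution x = x₀ + 205t; reducing mod 205 gives x = 180 (and y = -194).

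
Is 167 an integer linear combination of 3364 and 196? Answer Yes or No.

By Bézout, 3364m − 196n = 167 has integer solutions iff gcd(3364, 196) | 167.
Euclid: 3364 = 17·196 + 32; 196 = 6·32 + 4; 32 = 8·4 + 0. gcd = 4; 167 mod 4 = 3. No.

No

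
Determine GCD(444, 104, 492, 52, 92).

4

gcd(444, 104): 444 = 4·104 + 28; 104 = 3·28 + 20; 28 = 1·20 + 8; 20 = 2·8 + 4; 8 = 2·4 + 0 → 4
gcd(4, 492): 492 = 123·4 + 0 → 4
gcd(4, 52): 52 = 13·4 + 0 → 4
gcd(4, 92): 92 = 23·4 + 0 → 4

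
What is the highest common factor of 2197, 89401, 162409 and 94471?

gcd(2197, 89401): 89401 = 40·2197 + 1521; 2197 = 1·1521 + 676; 1521 = 2·676 + 169; 676 = 4·169 + 0 → 169
gcd(169, 162409): 162409 = 961·169 + 0 → 169
gcd(169, 94471): 94471 = 559·169 + 0 → 169

169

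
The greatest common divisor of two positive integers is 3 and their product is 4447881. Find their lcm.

1482627

gcd·lcm = product, so lcm = 4447881/3 = 1482627.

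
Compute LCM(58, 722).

gcd first: 722 = 12·58 + 26; 58 = 2·26 + 6; 26 = 4·6 + 2; 6 = 3·2 + 0 → gcd = 2
lcm = 58·722/gcd = 41876/2 = 20938

20938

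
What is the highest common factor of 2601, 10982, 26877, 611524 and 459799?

289

gcd(2601, 10982): 10982 = 4·2601 + 578; 2601 = 4·578 + 289; 578 = 2·289 + 0 → 289
gcd(289, 26877): 26877 = 93·289 + 0 → 289
gcd(289, 611524): 611524 = 2116·289 + 0 → 289
gcd(289, 459799): 459799 = 1591·289 + 0 → 289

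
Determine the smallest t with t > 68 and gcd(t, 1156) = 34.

1156 = 34·34. Any t with gcd(t, 1156) = 34 is a multiple of 34, say 34s, with s coprime to 34.
Need s > 68/34, so s ≥ 3. First s ≥ 3 with gcd(s, 34) = 1 is s = 3. Thus t = 34·3 = 102.

102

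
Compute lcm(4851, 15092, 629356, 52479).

7414443036

lcm(4851, 15092) = 4851·15092/gcd = 73211292/539 = 135828
lcm(135828, 629356) = 135828·629356/gcd = 85484166768/196 = 436143708
lcm(436143708, 52479) = 436143708·52479/gcd = 22888385652132/3087 = 7414443036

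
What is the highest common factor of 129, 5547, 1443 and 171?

3

129 = 3 · 43; 5547 = 3 · 43²; 1443 = 3 · 13 · 37; 171 = 3² · 19
gcd takes min exponent of each prime: 3 = 3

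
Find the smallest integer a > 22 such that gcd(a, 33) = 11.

44

33 = 11·3. Any a with gcd(a, 33) = 11 is a multiple of 11, say 11s, with s coprime to 3.
Need s > 22/11, so s ≥ 3. First s ≥ 3 with gcd(s, 3) = 1 is s = 4. Thus a = 11·4 = 44.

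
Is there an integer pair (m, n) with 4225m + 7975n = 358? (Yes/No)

gcd(4225, 7975): 7975 = 1·4225 + 3750; 4225 = 1·3750 + 475; 3750 = 7·475 + 425; 475 = 1·425 + 50; 425 = 8·50 + 25; 50 = 2·25 + 0 → 25
25 does not divide 358, so a solution does not exist.

No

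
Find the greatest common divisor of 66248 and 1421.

Euclid: 66248 = 46·1421 + 882; 1421 = 1·882 + 539; 882 = 1·539 + 343; 539 = 1·343 + 196; 343 = 1·196 + 147; 196 = 1·147 + 49; 147 = 3·49 + 0. Last nonzero remainder: 49.

49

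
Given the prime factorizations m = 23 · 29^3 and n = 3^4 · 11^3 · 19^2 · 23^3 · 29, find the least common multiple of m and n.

max exponent per prime: 3^4 · 11^3 · 19^2 · 23^3 · 29^3 = 11549090326279473

11549090326279473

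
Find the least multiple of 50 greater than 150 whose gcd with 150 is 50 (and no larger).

gcd(a, 150) = 50 forces 50 | a; write a = 50s. Then gcd(50s, 50·3) = 50·gcd(s, 3), so need gcd(s, 3) = 1.
50s > 150 gives s ≥ 4. The least s ≥ 4 coprime to 3 is 4, so a = 50·4 = 200.

200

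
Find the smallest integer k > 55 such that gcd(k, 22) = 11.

Multiples of 11 above 55: 11·6, 11·7, … . Need the cofactor coprime to 22/11 = 2.
Checking s = 6, 7, … the first with gcd(s, 2) = 1 is s = 7, giving 77.

77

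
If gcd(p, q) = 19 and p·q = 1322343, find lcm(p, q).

Since gcd(p,q)·lcm(p,q) = pq, lcm = 1322343/19 = 69597.

69597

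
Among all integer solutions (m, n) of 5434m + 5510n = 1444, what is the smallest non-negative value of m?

126

Reduce mod 5510: 5434m ≡ 1444 (mod 5510). With g = gcd(5434, 5510) = 38 dividing 1444, divide through: 143m ≡ 38 (mod 145).
Since gcd(143, 145) = 1, m ≡ 38·(143)⁻¹ ≡ 126 (mod 145). Smallest non-negative: 126.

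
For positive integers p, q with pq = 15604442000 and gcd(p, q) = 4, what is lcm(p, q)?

3901110500

For any two positive integers, gcd × lcm equals their product. Hence lcm = 15604442000 / 4 = 3901110500.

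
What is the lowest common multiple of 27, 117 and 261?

10179

27 = 3³; 117 = 3² · 13; 261 = 3² · 29
lcm takes max exponent of each prime: 3³ · 13 · 29 = 10179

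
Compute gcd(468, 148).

4

468 = 2² · 3² · 13
148 = 2² · 37
Common: 2² = 4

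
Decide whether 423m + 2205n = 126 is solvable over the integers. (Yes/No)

By Bézout, 423m + 2205n = 126 has integer solutions iff gcd(423, 2205) | 126.
Euclid: 2205 = 5·423 + 90; 423 = 4·90 + 63; 90 = 1·63 + 27; 63 = 2·27 + 9; 27 = 3·9 + 0. gcd = 9; 126 mod 9 = 0. Yes.

Yes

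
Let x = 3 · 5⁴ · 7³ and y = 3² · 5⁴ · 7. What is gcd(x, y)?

min exponent per shared prime: 3 · 5⁴ · 7 = 13125

13125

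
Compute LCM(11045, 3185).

11045 = 5 · 47²; 3185 = 5 · 7² · 13
max exponents: 5 · 7² · 13 · 47² = 7035665

7035665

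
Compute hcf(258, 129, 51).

gcd(258, 129): 258 = 2·129 + 0 → 129
gcd(129, 51): 129 = 2·51 + 27; 51 = 1·27 + 24; 27 = 1·24 + 3; 24 = 8·3 + 0 → 3

3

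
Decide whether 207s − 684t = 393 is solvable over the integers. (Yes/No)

By Bézout, 207s − 684t = 393 has integer solutions iff gcd(207, 684) | 393.
Euclid: 684 = 3·207 + 63; 207 = 3·63 + 18; 63 = 3·18 + 9; 18 = 2·9 + 0. gcd = 9; 393 mod 9 = 6. No.

No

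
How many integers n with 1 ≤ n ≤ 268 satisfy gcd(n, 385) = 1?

Prime factors of 385: 5, 7, 11. Count integers ≤ 268 divisible by none of them.
By inclusion–exclusion: 268 − ⌊268/5⌋ − ⌊268/7⌋ − ⌊268/11⌋ + ⌊268/35⌋ + ⌊268/55⌋ + ⌊268/77⌋ − ⌊268/385⌋ = 167.

167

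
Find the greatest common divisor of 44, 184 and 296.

4

gcd(44, 184): 184 = 4·44 + 8; 44 = 5·8 + 4; 8 = 2·4 + 0 → 4
gcd(4, 296): 296 = 74·4 + 0 → 4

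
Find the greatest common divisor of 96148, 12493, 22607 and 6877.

13

96148 = 2² · 13 · 43²; 12493 = 13 · 31²; 22607 = 13 · 37 · 47; 6877 = 13 · 23²
gcd takes min exponent of each prime: 13 = 13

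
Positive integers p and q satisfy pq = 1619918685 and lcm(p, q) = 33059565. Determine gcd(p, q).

49

From gcd × lcm = pq: gcd = 1619918685 / 33059565 = 49.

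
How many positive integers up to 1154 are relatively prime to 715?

776

Prime factors of 715: 5, 11, 13. Count integers ≤ 1154 divisible by none of them.
By inclusion–exclusion: 1154 − ⌊1154/5⌋ − ⌊1154/11⌋ − ⌊1154/13⌋ + ⌊1154/55⌋ + ⌊1154/65⌋ + ⌊1154/143⌋ − ⌊1154/715⌋ = 776.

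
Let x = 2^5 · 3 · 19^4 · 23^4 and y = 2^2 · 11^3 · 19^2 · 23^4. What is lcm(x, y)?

4659883255400736

max exponent per prime: 2^5 · 3 · 11^3 · 19^4 · 23^4 = 4659883255400736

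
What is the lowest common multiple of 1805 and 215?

77615

gcd first: 1805 = 8·215 + 85; 215 = 2·85 + 45; 85 = 1·45 + 40; 45 = 1·40 + 5; 40 = 8·5 + 0 → gcd = 5
lcm = 1805·215/gcd = 388075/5 = 77615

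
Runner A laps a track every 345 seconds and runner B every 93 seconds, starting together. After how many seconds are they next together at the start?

345 = 3 · 5 · 23; 93 = 3 · 31
max exponents: 3 · 5 · 23 · 31 = 10695

10695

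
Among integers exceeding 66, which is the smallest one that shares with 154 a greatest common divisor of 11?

99

gcd(k, 154) = 11 forces 11 | k; write k = 11s. Then gcd(11s, 11·14) = 11·gcd(s, 14), so need gcd(s, 14) = 1.
11s > 66 gives s ≥ 7. The least s ≥ 7 coprime to 14 is 9, so k = 11·9 = 99.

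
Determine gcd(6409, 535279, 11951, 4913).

17

gcd(6409, 535279): 535279 = 83·6409 + 3332; 6409 = 1·3332 + 3077; 3332 = 1·3077 + 255; 3077 = 12·255 + 17; 255 = 15·17 + 0 → 17
gcd(17, 11951): 11951 = 703·17 + 0 → 17
gcd(17, 4913): 4913 = 289·17 + 0 → 17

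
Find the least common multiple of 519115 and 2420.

251251660

519115 = 5 · 47³; 2420 = 2² · 5 · 11²
max exponents: 2² · 5 · 11² · 47³ = 251251660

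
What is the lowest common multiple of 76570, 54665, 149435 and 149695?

17944606990310

76570 = 2 · 5 · 13 · 19 · 31; 54665 = 5 · 13 · 29²; 149435 = 5 · 11² · 13 · 19; 149695 = 5 · 7² · 13 · 47
lcm takes max exponent of each prime: 2 · 5 · 7² · 11² · 13 · 19 · 29² · 31 · 47 = 17944606990310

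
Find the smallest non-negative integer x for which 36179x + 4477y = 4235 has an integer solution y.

24

Reduce mod 4477: 36179x ≡ 4235 (mod 4477). With g = gcd(36179, 4477) = 121 dividing 4235, divide through: 299x ≡ 35 (mod 37).
Since gcd(299, 37) = 1, x ≡ 35·(299)⁻¹ ≡ 24 (mod 37). Smallest non-negative: 24.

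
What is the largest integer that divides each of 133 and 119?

133 = 7 · 19
119 = 7 · 17
Common: 7 = 7

7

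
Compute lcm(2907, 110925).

gcd first: 110925 = 38·2907 + 459; 2907 = 6·459 + 153; 459 = 3·153 + 0 → gcd = 153
lcm = 2907·110925/gcd = 322458975/153 = 2107575

2107575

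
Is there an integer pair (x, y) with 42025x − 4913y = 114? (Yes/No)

Yes

gcd(42025, 4913): 42025 = 8·4913 + 2721; 4913 = 1·2721 + 2192; 2721 = 1·2192 + 529; 2192 = 4·529 + 76; 529 = 6·76 + 73; 76 = 1·73 + 3; 73 = 24·3 + 1; 3 = 3·1 + 0 → 1
1 divides 114, so a solution exists.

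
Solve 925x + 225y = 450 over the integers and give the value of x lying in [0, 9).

Reduce mod 225: 925x ≡ 450 (mod 225). With g = gcd(925, 225) = 25 dividing 450, divide through: 37x ≡ 18 (mod 9).
Since gcd(37, 9) = 1, x ≡ 18·(37)⁻¹ ≡ 0 (mod 9). Smallest non-negative: 0.

0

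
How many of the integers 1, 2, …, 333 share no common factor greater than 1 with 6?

111

Prime factors of 6: 2, 3. Count integers ≤ 333 divisible by none of them.
By inclusion–exclusion: 333 − ⌊333/2⌋ − ⌊333/3⌋ + ⌊333/6⌋ = 111.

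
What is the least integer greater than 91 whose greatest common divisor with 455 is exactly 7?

455 = 7·65. Any m with gcd(m, 455) = 7 is a multiple of 7, say 7s, with s coprime to 65.
Need s > 91/7, so s ≥ 14. First s ≥ 14 with gcd(s, 65) = 1 is s = 14. Thus m = 7·14 = 98.

98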